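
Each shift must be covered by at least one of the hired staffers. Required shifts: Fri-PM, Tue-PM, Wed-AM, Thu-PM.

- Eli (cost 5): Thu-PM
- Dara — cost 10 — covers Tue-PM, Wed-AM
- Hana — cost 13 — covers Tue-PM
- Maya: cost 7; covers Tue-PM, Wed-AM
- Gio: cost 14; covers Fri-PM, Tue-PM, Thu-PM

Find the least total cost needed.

This is an integer covering problem.
The greedy cost-per-new-shift heuristic would pick Maya, Eli, and Gio for 26, but a cheaper cover exists.
Choose Maya and Gio: together they cover Fri-PM, Tue-PM, Wed-AM, Thu-PM — every shift.
Total cost: 7 + 14 = 21.
No cover costs less than 21.

21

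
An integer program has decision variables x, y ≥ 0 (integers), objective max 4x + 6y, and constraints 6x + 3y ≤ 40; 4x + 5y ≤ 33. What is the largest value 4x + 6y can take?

(x,y)=(2,5): 6·2+3·5=27≤40, 4·2+5·5=33≤33, objective 38.
(x,y)=(3,4): 6·3+3·4=30≤40, 4·3+5·4=32≤33, objective 36.
(x,y)=(0,6): 6·0+3·6=18≤40, 4·0+5·6=30≤33, objective 36.
Maximum is 38 at (x,y)=(2,5).

38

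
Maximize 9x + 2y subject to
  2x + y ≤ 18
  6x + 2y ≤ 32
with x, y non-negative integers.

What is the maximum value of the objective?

47

Relaxing integrality, the LP optimum is 48.00 at (x,y) = (5.33, 0), which is not an integer point.
(x,y)=(5,1): 2·5+1·1=11≤18, 6·5+2·1=32≤32, objective 47.
(x,y)=(5,0): 2·5+1·0=10≤18, 6·5+2·0=30≤32, objective 45.
(x,y)=(4,2): 2·4+1·2=10≤18, 6·4+2·2=28≤32, objective 40.
(x,y)=(4,1): 2·4+1·1=9≤18, 6·4+2·1=26≤32, objective 38.
The best lattice point is (5,1), giving 47.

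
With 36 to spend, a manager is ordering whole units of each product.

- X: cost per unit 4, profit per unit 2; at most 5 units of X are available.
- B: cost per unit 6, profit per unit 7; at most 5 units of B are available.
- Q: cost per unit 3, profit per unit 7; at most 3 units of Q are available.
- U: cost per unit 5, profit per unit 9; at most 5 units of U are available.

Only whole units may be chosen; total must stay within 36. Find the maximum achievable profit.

66

Q has the best ratio (7/3); taking only Q gives at most 3×7 = 21 (stopped by the supply cap of 3).
Mixing does better — 3×Q and 5×U: cost 34 ≤ 36, profit 3·7 + 5·9 = 66.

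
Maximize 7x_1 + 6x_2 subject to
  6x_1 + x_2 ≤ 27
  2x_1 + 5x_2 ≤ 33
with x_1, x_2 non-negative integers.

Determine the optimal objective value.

(x_1,x_2)=(3,5): 6·3+1·5=23≤27, 2·3+5·5=31≤33, objective 51.
(x_1,x_2)=(3,4): 6·3+1·4=22≤27, 2·3+5·4=26≤33, objective 45.
(x_1,x_2)=(2,5): 6·2+1·5=17≤27, 2·2+5·5=29≤33, objective 44.
Maximum is 51 at (x_1,x_2)=(3,5).

51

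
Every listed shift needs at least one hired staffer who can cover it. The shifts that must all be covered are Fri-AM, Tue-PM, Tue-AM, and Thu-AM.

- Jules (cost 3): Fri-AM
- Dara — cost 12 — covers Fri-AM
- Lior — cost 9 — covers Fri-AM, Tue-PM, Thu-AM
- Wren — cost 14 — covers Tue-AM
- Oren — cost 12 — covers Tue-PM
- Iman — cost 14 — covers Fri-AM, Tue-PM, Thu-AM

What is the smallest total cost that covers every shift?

The greedy cost-per-new-shift heuristic would pick Jules, Lior, and Wren for 26, but a cheaper cover exists.
Choose Lior and Wren: together they cover Fri-AM, Tue-PM, Tue-AM, Thu-AM — every shift.
Total cost: 9 + 14 = 23.
No cover costs less than 23.

23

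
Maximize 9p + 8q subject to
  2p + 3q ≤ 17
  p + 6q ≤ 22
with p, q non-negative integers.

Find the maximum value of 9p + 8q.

72

(p,q)=(8,0): 2·8+3·0=16≤17, 1·8+6·0=8≤22, objective 72.
(p,q)=(7,1): 2·7+3·1=17≤17, 1·7+6·1=13≤22, objective 71.
(p,q)=(7,0): 2·7+3·0=14≤17, 1·7+6·0=7≤22, objective 63.
The best lattice point is (8,0), giving 72.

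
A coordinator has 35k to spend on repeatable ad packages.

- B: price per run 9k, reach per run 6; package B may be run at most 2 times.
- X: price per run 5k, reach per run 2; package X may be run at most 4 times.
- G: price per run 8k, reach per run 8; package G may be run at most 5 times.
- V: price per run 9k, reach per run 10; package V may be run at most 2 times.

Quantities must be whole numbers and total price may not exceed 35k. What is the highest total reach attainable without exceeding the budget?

V has the best ratio (10/9); taking only V gives at most 2×10 = 20 (stopped by the supply cap of 2).
Mixing does better — 2×G and 2×V: price 34 ≤ 35, reach 2·8 + 2·10 = 36.

36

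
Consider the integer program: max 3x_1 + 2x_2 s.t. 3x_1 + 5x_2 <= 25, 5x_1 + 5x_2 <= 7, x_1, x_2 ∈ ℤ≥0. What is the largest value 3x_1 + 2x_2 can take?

3

Relaxing integrality, the LP optimum is 4.20 at (x_1,x_2) = (1.4, 0), which is not an integer point.
(x_1,x_2)=(1,0): 3·1+5·0=3≤25, 5·1+5·0=5≤7, objective 3.
(x_1,x_2)=(0,1): 3·0+5·1=5≤25, 5·0+5·1=5≤7, objective 2.
The best lattice point is (1,0), giving 3.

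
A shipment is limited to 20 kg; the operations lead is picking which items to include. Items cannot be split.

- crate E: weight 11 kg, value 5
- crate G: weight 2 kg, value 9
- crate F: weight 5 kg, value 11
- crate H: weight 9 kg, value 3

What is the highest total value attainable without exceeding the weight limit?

25

This is a 0-1 knapsack instance.
crate G + crate F: weight 2 + 5 = 7 ≤ 20, value 9 + 11 = 20.
crate G + crate F + crate H: weight 2 + 5 + 9 = 16 ≤ 20, value 9 + 11 + 3 = 23.
crate E + crate G + crate F: weight 11 + 2 + 5 = 18 ≤ 20, value 5 + 9 + 11 = 25.
Best is crate E, crate G, and crate F with total value 25.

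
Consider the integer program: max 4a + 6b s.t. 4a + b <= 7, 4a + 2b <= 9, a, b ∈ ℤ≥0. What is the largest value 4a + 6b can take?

Relaxing integrality, the LP optimum is 27.00 at (a,b) = (0, 4.5), which is not an integer point.
(a,b)=(0,4): 4·0+1·4=4≤7, 4·0+2·4=8≤9, objective 24.
(a,b)=(0,3): 4·0+1·3=3≤7, 4·0+2·3=6≤9, objective 18.
The best lattice point is (0,4), giving 24.

24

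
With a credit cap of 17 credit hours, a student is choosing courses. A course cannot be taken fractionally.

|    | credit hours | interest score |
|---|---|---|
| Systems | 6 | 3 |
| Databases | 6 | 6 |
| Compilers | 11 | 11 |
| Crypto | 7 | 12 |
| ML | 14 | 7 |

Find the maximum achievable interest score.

This is a 0-1 knapsack instance.
Systems + Crypto: credit hours 6 + 7 = 13 ≤ 17, interest score 3 + 12 = 15.
Databases + Crypto: credit hours 6 + 7 = 13 ≤ 17, interest score 6 + 12 = 18.
Databases + Compilers: credit hours 6 + 11 = 17 ≤ 17, interest score 6 + 11 = 17.
Best is Databases and Crypto with total interest score 18.

18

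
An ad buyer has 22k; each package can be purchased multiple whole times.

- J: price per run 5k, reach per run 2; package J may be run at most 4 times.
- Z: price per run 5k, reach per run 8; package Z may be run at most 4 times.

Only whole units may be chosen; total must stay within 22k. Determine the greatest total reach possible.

1×J and 3×Z: price 20 ≤ 22, reach 1·2 + 3·8 = 26.
4×Z: price 20 ≤ 22, reach 4·8 = 32.
Best is 32.

32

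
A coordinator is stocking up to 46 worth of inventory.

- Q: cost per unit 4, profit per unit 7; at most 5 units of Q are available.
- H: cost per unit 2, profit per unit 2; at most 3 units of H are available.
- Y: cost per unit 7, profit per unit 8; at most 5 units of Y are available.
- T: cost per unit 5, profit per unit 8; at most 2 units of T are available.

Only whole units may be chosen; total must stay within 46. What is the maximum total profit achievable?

This is a bounded integer knapsack.
Q has the best ratio (7/4); taking only Q gives at most 5×7 = 35 (stopped by the supply cap of 5).
Mixing does better — 5×Q, 1×H, 2×Y, and 2×T: cost 46 ≤ 46, profit 5·7 + 1·2 + 2·8 + 2·8 = 69.

69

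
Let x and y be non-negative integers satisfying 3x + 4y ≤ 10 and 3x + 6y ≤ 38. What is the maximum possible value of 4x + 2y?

12

The continuous relaxation peaks at (3.33, 0) with value 13.33; rounding to a feasible lattice point costs some objective.
(x,y)=(3,0): 3·3+4·0=9≤10, 3·3+6·0=9≤38, objective 12.
(x,y)=(2,1): 3·2+4·1=10≤10, 3·2+6·1=12≤38, objective 10.
(x,y)=(2,0): 3·2+4·0=6≤10, 3·2+6·0=6≤38, objective 8.
Maximum is 12 at (x,y)=(3,0).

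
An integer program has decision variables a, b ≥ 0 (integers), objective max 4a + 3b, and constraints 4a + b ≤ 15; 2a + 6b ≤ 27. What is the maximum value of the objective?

21

(a,b)=(3,3) is feasible, giving 21.
(a,b)=(3,2) is feasible, giving 18.
(a,b)=(2,3) is feasible, giving 17.
Maximum is 21 at (a,b)=(3,3).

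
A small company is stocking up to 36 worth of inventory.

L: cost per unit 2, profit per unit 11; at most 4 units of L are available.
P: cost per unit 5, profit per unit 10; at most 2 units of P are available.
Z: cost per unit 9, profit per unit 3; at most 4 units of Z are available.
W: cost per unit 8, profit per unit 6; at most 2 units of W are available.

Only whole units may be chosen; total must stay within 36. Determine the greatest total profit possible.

Take 4×L, 2×P, and 2×W: cost 34 ≤ 36, profit 4·11 + 2·10 + 2·6 = 76.
L has the best ratio (11/2) and is taken to its limit of 4; remaining capacity is filled optimally with the others.

76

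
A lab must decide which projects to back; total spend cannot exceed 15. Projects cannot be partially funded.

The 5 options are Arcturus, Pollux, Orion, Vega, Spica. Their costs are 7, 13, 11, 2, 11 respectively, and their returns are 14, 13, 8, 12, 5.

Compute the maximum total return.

Allowing fractional choices, the relaxed optimum would be about 32.0, but projects are indivisible.
Pollux + Vega: cost 13 + 2 = 15 ≤ 15, return 13 + 12 = 25.
Arcturus + Vega: cost 7 + 2 = 9 ≤ 15, return 14 + 12 = 26.
Best is Arcturus and Vega with total return 26.

26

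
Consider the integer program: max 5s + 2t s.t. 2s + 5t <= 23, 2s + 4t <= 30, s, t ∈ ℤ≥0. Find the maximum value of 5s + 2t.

(s,t)=(11,0): 2·11+5·0=22≤23, 2·11+4·0=22≤30, objective 55.
(s,t)=(10,0): 2·10+5·0=20≤23, 2·10+4·0=20≤30, objective 50.
No feasible integer point exceeds 55.

55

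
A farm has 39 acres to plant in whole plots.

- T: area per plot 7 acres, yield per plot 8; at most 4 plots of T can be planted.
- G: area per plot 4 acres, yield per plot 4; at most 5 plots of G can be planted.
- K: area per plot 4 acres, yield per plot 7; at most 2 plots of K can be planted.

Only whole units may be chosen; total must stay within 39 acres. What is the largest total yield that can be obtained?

Take 2×T, 4×G, and 2×K: area 38 ≤ 39, yield 2·8 + 4·4 + 2·7 = 46.
K has the best ratio (7/4) and is taken to its limit of 2; remaining capacity is filled optimally with the others.

46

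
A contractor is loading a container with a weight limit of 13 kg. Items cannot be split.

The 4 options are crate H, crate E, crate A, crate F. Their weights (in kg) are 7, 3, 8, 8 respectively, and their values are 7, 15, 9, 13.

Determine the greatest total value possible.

28

Take crate E and crate F: weight 3 + 8 = 11 ≤ 13, value 15 + 13 = 28.
No other feasible combination does better.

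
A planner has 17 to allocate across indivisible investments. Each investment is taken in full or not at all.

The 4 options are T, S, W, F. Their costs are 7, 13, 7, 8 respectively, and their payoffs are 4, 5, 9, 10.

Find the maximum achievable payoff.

Allowing fractional choices, the relaxed optimum would be about 20.1, but investments are indivisible.
T + F: cost 7 + 8 = 15 ≤ 17, payoff 4 + 10 = 14.
W + F: cost 7 + 8 = 15 ≤ 17, payoff 9 + 10 = 19.
Best is W and F with total payoff 19.

19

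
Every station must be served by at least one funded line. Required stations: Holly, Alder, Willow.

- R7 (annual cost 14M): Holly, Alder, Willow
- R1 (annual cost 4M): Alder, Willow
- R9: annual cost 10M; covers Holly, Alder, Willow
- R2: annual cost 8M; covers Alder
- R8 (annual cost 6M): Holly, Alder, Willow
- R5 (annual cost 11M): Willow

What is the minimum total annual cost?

This is a weighted set-cover instance.
The greedy cost-per-new-station heuristic would pick R1 and R8 for 10, but a cheaper cover exists.
R8 alone covers Holly, Alder, Willow — every station.
Total annual cost: 6.
No cover costs less than 6.

6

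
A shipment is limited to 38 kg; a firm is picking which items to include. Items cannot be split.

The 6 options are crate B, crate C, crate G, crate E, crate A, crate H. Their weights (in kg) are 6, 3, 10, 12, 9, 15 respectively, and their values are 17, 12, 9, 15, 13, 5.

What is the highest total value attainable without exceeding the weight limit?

57

This is an integer program with binary decision variables.
Allowing fractional choices, the relaxed optimum would be about 64.2, but items are indivisible.
crate B + crate C + crate G + crate E: weight 6 + 3 + 10 + 12 = 31 ≤ 38, value 17 + 12 + 9 + 15 = 53.
crate B + crate C + crate E + crate A: weight 6 + 3 + 12 + 9 = 30 ≤ 38, value 17 + 12 + 15 + 13 = 57.
crate B + crate G + crate E + crate A: weight 6 + 10 + 12 + 9 = 37 ≤ 38, value 17 + 9 + 15 + 13 = 54.
Best is crate B, crate C, crate E, and crate A with total value 57.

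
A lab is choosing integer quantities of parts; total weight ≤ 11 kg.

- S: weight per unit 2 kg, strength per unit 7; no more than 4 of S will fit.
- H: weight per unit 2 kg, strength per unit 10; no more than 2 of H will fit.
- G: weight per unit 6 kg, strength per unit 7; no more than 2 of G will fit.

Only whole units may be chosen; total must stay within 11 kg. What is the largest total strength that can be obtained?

H has the best ratio (10/2); taking only H gives at most 2×10 = 20 (stopped by the supply cap of 2).
Mixing does better — 3×S and 2×H: weight 10 ≤ 11, strength 3·7 + 2·10 = 41.

41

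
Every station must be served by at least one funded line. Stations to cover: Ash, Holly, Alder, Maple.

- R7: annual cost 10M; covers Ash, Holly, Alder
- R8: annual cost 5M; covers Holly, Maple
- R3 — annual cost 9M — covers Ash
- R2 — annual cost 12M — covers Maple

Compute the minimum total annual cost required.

Choose R7 and R8: together they cover Ash, Holly, Alder, Maple — every station.
Total annual cost: 10 + 5 = 15.
No cover costs less than 15.

15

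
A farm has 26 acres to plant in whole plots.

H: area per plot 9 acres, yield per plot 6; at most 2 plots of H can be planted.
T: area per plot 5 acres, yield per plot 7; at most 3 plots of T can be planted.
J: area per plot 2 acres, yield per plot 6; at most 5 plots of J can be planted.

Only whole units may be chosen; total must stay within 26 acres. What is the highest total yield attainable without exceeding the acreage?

51

Take 3×T and 5×J: area 25 ≤ 26, yield 3·7 + 5·6 = 51.
J has the best ratio (6/2) and is taken to its limit of 5; remaining capacity is filled optimally with the others.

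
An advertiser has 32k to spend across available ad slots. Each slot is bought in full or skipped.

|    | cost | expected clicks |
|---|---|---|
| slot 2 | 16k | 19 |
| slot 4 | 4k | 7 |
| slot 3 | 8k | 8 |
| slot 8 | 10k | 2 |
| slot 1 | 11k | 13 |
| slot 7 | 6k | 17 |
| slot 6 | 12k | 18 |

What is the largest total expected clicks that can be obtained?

slot 1 + slot 7 + slot 6: cost 11 + 6 + 12 = 29 ≤ 32, expected clicks 13 + 17 + 18 = 48.
slot 4 + slot 3 + slot 7 + slot 6: cost 4 + 8 + 6 + 12 = 30 ≤ 32, expected clicks 7 + 8 + 17 + 18 = 50.
Best is slot 4, slot 3, slot 7, and slot 6 with total expected clicks 50.

50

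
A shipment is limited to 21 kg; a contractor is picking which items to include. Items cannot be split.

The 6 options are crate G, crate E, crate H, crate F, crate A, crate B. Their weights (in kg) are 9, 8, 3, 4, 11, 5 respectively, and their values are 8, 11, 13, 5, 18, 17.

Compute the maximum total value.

48

Allowing fractional choices, the relaxed optimum would be about 50.8, but items are indivisible.
crate H + crate A + crate B: weight 3 + 11 + 5 = 19 ≤ 21, value 13 + 18 + 17 = 48.
crate G + crate H + crate F + crate B: weight 9 + 3 + 4 + 5 = 21 ≤ 21, value 8 + 13 + 5 + 17 = 43.
crate E + crate H + crate F + crate B: weight 8 + 3 + 4 + 5 = 20 ≤ 21, value 11 + 13 + 5 + 17 = 46.
Best is crate H, crate A, and crate B with total value 48.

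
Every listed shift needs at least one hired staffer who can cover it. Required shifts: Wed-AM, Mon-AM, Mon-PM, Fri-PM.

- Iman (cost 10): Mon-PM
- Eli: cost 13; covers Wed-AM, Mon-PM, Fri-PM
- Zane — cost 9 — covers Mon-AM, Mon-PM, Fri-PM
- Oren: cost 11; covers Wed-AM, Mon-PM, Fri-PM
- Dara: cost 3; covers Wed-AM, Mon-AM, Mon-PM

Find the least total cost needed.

This is an integer covering problem.
Choose Zane and Dara: together they cover Wed-AM, Mon-AM, Mon-PM, Fri-PM — every shift.
Total cost: 9 + 3 = 12.
No cover costs less than 12.

12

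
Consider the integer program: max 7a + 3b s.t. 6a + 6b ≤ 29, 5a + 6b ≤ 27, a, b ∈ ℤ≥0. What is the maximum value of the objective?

28

The continuous relaxation peaks at (4.83, 0) with value 33.83; rounding to a feasible lattice point costs some objective.
(a,b)=(4,0): 6·4+6·0=24≤29, 5·4+6·0=20≤27, objective 28.
(a,b)=(3,1): 6·3+6·1=24≤29, 5·3+6·1=21≤27, objective 24.
No feasible integer point exceeds 28.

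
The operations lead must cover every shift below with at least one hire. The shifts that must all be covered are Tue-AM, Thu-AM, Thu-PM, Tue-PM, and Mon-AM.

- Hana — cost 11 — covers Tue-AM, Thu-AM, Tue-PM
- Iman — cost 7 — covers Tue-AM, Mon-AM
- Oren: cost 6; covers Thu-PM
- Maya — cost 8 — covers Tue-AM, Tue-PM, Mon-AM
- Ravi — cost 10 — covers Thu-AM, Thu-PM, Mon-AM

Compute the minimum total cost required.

This is an integer covering problem.
Choose Maya and Ravi: together they cover Tue-AM, Thu-AM, Thu-PM, Tue-PM, Mon-AM — every shift.
Total cost: 8 + 10 = 18.
No cover costs less than 18.

18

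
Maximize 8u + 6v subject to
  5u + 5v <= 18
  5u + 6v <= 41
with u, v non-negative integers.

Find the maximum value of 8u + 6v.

24

(u,v)=(3,0): 5·3+5·0=15≤18, 5·3+6·0=15≤41, objective 24.
(u,v)=(2,1): 5·2+5·1=15≤18, 5·2+6·1=16≤41, objective 22.
(u,v)=(2,0): 5·2+5·0=10≤18, 5·2+6·0=10≤41, objective 16.
Maximum is 24 at (u,v)=(3,0).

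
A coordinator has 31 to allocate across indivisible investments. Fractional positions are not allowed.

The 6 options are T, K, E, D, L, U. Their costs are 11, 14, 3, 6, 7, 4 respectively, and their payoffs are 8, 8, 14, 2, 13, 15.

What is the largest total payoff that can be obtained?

52

K + E + L + U: cost 14 + 3 + 7 + 4 = 28 ≤ 31, payoff 8 + 14 + 13 + 15 = 50.
T + E + D + L + U: cost 11 + 3 + 6 + 7 + 4 = 31 ≤ 31, payoff 8 + 14 + 2 + 13 + 15 = 52.
T + E + L + U: cost 11 + 3 + 7 + 4 = 25 ≤ 31, payoff 8 + 14 + 13 + 15 = 50.
Best is T, E, D, L, and U with total payoff 52.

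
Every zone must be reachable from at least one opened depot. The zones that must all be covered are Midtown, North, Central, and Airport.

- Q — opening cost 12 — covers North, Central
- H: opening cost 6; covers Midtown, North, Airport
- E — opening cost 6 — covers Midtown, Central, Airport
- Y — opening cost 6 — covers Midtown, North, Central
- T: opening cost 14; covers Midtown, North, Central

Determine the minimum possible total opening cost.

12

Choose H and E: together they cover Midtown, North, Central, Airport — every zone.
Total opening cost: 6 + 6 = 12.
No cover costs less than 12.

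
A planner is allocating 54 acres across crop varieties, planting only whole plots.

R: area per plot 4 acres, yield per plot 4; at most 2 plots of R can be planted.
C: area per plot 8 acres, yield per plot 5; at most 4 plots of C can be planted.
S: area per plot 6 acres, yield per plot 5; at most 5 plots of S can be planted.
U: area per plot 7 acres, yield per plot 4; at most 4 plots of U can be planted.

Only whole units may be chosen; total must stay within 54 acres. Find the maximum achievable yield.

43

2×R, 2×C, and 5×S: area 54 ≤ 54, yield 2·4 + 2·5 + 5·5 = 43.
2×R, 1×C, 5×S, and 1×U: area 53 ≤ 54, yield 2·4 + 1·5 + 5·5 + 1·4 = 42.
Best is 43.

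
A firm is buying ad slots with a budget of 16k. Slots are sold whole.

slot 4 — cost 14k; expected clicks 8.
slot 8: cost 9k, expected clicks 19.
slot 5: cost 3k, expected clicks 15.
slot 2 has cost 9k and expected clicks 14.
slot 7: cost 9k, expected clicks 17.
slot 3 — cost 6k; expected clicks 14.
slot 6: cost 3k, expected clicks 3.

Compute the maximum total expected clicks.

slot 8 + slot 5 + slot 6: cost 9 + 3 + 3 = 15 ≤ 16, expected clicks 19 + 15 + 3 = 37.
slot 5 + slot 7 + slot 6: cost 3 + 9 + 3 = 15 ≤ 16, expected clicks 15 + 17 + 3 = 35.
slot 8 + slot 5: cost 9 + 3 = 12 ≤ 16, expected clicks 19 + 15 = 34.
Best is slot 8, slot 5, and slot 6 with total expected clicks 37.

37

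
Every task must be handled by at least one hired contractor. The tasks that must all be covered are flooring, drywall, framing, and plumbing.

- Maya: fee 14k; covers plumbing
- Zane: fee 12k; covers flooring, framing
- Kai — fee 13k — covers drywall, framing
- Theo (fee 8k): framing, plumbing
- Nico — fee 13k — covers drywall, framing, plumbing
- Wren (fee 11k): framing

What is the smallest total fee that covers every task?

Choose Zane and Nico: together they cover flooring, drywall, framing, plumbing — every task.
Total fee: 12 + 13 = 25.

25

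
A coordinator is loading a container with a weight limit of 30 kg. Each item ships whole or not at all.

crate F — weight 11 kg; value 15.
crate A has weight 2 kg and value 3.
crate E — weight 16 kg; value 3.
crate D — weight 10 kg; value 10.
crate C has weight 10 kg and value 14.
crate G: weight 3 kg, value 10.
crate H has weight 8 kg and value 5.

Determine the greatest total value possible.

Allowing fractional choices, the relaxed optimum would be about 46.0, but items are indivisible.
crate F + crate C + crate G: weight 11 + 10 + 3 = 24 ≤ 30, value 15 + 14 + 10 = 39.
crate F + crate A + crate C + crate G: weight 11 + 2 + 10 + 3 = 26 ≤ 30, value 15 + 3 + 14 + 10 = 42.
crate F + crate A + crate D + crate G: weight 11 + 2 + 10 + 3 = 26 ≤ 30, value 15 + 3 + 10 + 10 = 38.
Best is crate F, crate A, crate C, and crate G with total value 42.

42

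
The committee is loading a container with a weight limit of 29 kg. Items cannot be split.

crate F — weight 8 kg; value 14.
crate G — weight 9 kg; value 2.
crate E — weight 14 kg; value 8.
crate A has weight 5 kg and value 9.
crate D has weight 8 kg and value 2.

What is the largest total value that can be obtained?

31

Allowing fractional choices, the relaxed optimum would be about 31.5, but items are indivisible.
crate F + crate E + crate A: weight 8 + 14 + 5 = 27 ≤ 29, value 14 + 8 + 9 = 31.
crate F + crate A + crate D: weight 8 + 5 + 8 = 21 ≤ 29, value 14 + 9 + 2 = 25.
crate F + crate G + crate A: weight 8 + 9 + 5 = 22 ≤ 29, value 14 + 2 + 9 = 25.
Best is crate F, crate E, and crate A with total value 31.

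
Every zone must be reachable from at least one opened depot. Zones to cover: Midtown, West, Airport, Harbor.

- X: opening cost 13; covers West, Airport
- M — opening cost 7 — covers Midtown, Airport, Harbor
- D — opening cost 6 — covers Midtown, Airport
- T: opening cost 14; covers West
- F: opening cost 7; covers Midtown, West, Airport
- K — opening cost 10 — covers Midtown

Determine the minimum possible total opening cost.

14

This is an integer covering problem.
Choose M and F: together they cover Midtown, West, Airport, Harbor — every zone.
Total opening cost: 7 + 7 = 14.
No cover costs less than 14.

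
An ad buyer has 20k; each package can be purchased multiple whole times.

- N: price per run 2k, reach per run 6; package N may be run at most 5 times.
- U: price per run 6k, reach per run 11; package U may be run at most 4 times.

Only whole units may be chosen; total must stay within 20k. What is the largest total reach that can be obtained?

N has the best ratio (6/2); taking only N gives at most 5×6 = 30 (stopped by the supply cap of 5).
Mixing does better — 4×N and 2×U: price 20 ≤ 20, reach 4·6 + 2·11 = 46.

46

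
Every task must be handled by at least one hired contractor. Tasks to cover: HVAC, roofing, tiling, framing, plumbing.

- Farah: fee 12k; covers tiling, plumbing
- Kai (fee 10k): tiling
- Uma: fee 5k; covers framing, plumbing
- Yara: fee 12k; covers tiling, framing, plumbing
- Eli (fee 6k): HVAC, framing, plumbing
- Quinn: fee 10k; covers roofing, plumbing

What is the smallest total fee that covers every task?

26

This is an integer covering problem.
Choose Kai, Eli, and Quinn: together they cover HVAC, roofing, tiling, framing, plumbing — every task.
Total fee: 10 + 6 + 10 = 26.
No cover costs less than 26.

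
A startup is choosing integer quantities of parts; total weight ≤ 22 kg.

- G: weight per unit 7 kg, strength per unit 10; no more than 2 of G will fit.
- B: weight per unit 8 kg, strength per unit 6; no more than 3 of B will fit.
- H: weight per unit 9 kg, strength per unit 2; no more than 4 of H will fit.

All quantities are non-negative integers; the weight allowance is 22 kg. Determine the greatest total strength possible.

This is a bounded integer knapsack.
G has the best ratio (10/7); taking only G gives at most 2×10 = 20 (stopped by the supply cap of 2).
Mixing does better — 2×G and 1×B: weight 22 ≤ 22, strength 2·10 + 1·6 = 26.

26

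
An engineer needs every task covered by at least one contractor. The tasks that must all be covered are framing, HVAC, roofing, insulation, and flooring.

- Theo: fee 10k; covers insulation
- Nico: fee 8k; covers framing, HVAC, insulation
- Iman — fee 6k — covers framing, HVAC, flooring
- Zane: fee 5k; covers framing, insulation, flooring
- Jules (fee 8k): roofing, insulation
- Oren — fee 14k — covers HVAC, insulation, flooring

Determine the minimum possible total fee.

This is a weighted set-cover instance.
Choose Iman and Jules: together they cover framing, HVAC, roofing, insulation, flooring — every task.
Total fee: 6 + 8 = 14.

14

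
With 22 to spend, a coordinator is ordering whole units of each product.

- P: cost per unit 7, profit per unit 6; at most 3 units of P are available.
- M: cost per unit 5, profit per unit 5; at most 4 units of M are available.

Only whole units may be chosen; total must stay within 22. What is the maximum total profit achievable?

21

M has the best ratio (5/5); taking only M gives at most 4×5 = 20 (stopped by the cost limit).
Mixing does better — 1×P and 3×M: cost 22 ≤ 22, profit 1·6 + 3·5 = 21.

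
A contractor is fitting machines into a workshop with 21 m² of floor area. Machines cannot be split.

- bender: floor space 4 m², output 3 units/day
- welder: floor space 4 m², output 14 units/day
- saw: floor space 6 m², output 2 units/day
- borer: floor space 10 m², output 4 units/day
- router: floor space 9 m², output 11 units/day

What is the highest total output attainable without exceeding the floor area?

This is a 0-1 knapsack instance.
Allowing fractional choices, the relaxed optimum would be about 29.6, but machines are indivisible.
welder + saw + router: floor space 4 + 6 + 9 = 19 ≤ 21, output 14 + 2 + 11 = 27.
bender + welder + router: floor space 4 + 4 + 9 = 17 ≤ 21, output 3 + 14 + 11 = 28.
Best is bender, welder, and router with total output 28.

28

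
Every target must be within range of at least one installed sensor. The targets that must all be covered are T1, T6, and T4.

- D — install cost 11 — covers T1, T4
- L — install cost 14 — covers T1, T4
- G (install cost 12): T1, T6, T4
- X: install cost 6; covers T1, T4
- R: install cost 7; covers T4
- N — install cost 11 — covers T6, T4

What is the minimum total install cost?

This is a weighted set-cover instance.
The greedy cost-per-new-target heuristic would pick X and N for 17, but a cheaper cover exists.
G alone covers T1, T6, T4 — every target.
Total install cost: 12.
No cover costs less than 12.

12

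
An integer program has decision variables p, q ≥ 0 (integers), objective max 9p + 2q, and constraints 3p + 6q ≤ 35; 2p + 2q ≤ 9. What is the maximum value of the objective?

(p,q)=(4,0) is feasible, giving 36.
(p,q)=(3,1) is feasible, giving 29.
(p,q)=(3,0) is feasible, giving 27.
The best lattice point is (4,0), giving 36.

36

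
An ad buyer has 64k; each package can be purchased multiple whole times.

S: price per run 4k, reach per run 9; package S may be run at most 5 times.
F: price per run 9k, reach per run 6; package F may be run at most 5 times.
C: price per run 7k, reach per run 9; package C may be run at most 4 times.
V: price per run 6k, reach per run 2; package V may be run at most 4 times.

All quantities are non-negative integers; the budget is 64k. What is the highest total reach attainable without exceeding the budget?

This is a bounded integer knapsack.
5×S, 1×F, and 4×C: price 57 ≤ 64, reach 5·9 + 1·6 + 4·9 = 87.
5×S, 1×F, 4×C, and 1×V: price 63 ≤ 64, reach 5·9 + 1·6 + 4·9 + 1·2 = 89.
Best is 89.

89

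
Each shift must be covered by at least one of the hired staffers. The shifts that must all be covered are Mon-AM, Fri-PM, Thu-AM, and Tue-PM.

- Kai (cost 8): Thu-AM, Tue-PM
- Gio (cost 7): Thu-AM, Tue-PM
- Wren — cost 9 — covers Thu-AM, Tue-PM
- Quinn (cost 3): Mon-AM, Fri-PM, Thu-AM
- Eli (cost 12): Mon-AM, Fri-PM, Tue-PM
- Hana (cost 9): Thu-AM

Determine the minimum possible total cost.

This is an integer covering problem.
Choose Gio and Quinn: together they cover Mon-AM, Fri-PM, Thu-AM, Tue-PM — every shift.
Total cost: 7 + 3 = 10.
No cover costs less than 10.

10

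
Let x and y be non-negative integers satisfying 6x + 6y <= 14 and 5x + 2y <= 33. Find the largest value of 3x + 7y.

Relaxing integrality, the LP optimum is 16.33 at (x,y) = (0, 2.33), which is not an integer point.
(x,y)=(0,2): 6·0+6·2=12≤14, 5·0+2·2=4≤33, objective 14.
(x,y)=(1,1): 6·1+6·1=12≤14, 5·1+2·1=7≤33, objective 10.
(x,y)=(0,1): 6·0+6·1=6≤14, 5·0+2·1=2≤33, objective 7.
Maximum is 14 at (x,y)=(0,2).

14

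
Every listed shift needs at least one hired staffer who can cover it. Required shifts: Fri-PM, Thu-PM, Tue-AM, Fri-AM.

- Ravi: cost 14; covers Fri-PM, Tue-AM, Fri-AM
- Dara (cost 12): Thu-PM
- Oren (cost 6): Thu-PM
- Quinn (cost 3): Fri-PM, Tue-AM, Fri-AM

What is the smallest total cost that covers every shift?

Choose Oren and Quinn: together they cover Fri-PM, Thu-PM, Tue-AM, Fri-AM — every shift.
Total cost: 6 + 3 = 9.
No cover costs less than 9.

9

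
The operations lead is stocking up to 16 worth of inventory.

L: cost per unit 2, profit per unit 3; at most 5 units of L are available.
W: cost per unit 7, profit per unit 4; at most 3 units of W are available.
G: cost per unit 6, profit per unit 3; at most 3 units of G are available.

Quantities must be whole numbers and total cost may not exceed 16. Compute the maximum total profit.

18

L has the best ratio (3/2); taking only L gives at most 5×3 = 15 (stopped by the supply cap of 5).
Mixing does better — 5×L and 1×G: cost 16 ≤ 16, profit 5·3 + 1·3 = 18.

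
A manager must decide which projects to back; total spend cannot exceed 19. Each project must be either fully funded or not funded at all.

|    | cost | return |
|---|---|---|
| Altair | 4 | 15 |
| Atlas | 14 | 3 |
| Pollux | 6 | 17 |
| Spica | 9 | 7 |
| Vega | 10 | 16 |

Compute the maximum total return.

39

Pollux + Vega: cost 6 + 10 = 16 ≤ 19, return 17 + 16 = 33.
Altair + Pollux + Spica: cost 4 + 6 + 9 = 19 ≤ 19, return 15 + 17 + 7 = 39.
Altair + Pollux: cost 4 + 6 = 10 ≤ 19, return 15 + 17 = 32.
Best is Altair, Pollux, and Spica with total return 39.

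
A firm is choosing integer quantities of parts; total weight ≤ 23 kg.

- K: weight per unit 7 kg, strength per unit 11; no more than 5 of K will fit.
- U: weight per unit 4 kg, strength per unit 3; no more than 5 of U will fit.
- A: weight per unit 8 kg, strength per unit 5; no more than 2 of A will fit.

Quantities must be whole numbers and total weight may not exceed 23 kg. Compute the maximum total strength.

K has the best ratio (11/7); taking only K gives at most 3×11 = 33 (stopped by the weight limit).
Optimal: 3×K: weight 21 ≤ 23, strength 3·11 = 33.

33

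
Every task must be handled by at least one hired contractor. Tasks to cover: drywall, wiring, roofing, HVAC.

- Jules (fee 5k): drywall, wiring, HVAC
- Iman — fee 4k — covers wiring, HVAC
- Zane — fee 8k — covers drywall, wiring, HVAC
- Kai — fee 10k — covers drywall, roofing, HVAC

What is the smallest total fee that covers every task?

The greedy cost-per-new-task heuristic would pick Jules and Kai for 15, but a cheaper cover exists.
Choose Iman and Kai: together they cover drywall, wiring, roofing, HVAC — every task.
Total fee: 4 + 10 = 14.
No cover costs less than 14.

14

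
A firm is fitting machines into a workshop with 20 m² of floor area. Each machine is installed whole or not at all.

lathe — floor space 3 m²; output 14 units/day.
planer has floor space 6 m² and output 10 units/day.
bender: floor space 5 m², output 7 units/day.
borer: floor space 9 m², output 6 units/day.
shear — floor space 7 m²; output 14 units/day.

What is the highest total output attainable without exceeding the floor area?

38

Take lathe, planer, and shear: floor space 3 + 6 + 7 = 16 ≤ 20, output 14 + 10 + 14 = 38.
No other feasible combination does better.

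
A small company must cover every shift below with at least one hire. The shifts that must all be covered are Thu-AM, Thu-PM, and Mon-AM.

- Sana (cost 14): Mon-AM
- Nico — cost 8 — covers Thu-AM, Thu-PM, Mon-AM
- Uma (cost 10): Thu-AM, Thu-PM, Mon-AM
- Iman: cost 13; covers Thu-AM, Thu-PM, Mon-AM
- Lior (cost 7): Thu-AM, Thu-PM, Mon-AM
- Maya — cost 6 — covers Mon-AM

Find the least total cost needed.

This is a weighted set-cover instance.
Lior alone covers Thu-AM, Thu-PM, Mon-AM — every shift.
Total cost: 7.
No cover costs less than 7.

7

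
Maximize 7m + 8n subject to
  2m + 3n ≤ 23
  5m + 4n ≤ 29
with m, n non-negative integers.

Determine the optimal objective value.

56

The continuous relaxation peaks at (0, 7.25) with value 58.00; rounding to a feasible lattice point costs some objective.
(m,n)=(0,7): 2·0+3·7=21≤23, 5·0+4·7=28≤29, objective 56.
(m,n)=(1,6): 2·1+3·6=20≤23, 5·1+4·6=29≤29, objective 55.
(m,n)=(0,6): 2·0+3·6=18≤23, 5·0+4·6=24≤29, objective 48.
Maximum is 56 at (m,n)=(0,7).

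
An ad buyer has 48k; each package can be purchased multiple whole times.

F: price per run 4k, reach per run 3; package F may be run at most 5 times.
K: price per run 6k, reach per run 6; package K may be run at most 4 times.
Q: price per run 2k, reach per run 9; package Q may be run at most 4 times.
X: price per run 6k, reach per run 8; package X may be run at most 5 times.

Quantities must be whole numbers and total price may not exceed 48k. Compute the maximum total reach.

Q has the best ratio (9/2); taking only Q gives at most 4×9 = 36 (stopped by the supply cap of 4).
Mixing does better — 1×F, 1×K, 4×Q, and 5×X: price 48 ≤ 48, reach 1·3 + 1·6 + 4·9 + 5·8 = 85.

85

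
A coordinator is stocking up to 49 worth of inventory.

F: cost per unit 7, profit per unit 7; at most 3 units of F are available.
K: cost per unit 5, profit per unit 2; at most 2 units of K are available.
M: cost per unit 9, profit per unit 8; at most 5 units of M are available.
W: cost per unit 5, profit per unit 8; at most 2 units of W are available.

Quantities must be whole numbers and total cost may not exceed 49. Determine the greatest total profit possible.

53

Take 3×F, 2×M, and 2×W: cost 49 ≤ 49, profit 3·7 + 2·8 + 2·8 = 53.
W has the best ratio (8/5) and is taken to its limit of 2; remaining capacity is filled optimally with the others.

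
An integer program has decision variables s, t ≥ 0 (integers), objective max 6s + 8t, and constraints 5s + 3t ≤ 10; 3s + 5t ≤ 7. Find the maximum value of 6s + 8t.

12

Relaxing integrality, the LP optimum is 13.38 at (s,t) = (1.81, 0.312), which is not an integer point.
(s,t)=(2,0) is feasible, giving 12.
(s,t)=(0,1) is feasible, giving 8.
(s,t)=(1,0) is feasible, giving 6.
No feasible integer point exceeds 12.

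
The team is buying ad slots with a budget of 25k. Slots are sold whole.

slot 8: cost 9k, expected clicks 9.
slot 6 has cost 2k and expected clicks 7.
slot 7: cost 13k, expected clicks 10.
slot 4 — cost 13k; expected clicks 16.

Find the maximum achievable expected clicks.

Take slot 8, slot 6, and slot 4: cost 9 + 2 + 13 = 24 ≤ 25, expected clicks 9 + 7 + 16 = 32.
No other feasible combination does better.

32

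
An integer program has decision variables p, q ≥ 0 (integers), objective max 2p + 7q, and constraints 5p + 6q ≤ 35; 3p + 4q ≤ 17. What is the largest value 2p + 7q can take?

(p,q)=(0,4): 5·0+6·4=24≤35, 3·0+4·4=16≤17, objective 28.
(p,q)=(1,3): 5·1+6·3=23≤35, 3·1+4·3=15≤17, objective 23.
No feasible integer point exceeds 28.

28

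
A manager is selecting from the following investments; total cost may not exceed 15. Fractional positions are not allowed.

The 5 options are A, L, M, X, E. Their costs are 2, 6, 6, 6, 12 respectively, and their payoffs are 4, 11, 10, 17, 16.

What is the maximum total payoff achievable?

32

Allowing fractional choices, the relaxed optimum would be about 33.7, but investments are indivisible.
L + X: cost 6 + 6 = 12 ≤ 15, payoff 11 + 17 = 28.
A + M + X: cost 2 + 6 + 6 = 14 ≤ 15, payoff 4 + 10 + 17 = 31.
A + L + X: cost 2 + 6 + 6 = 14 ≤ 15, payoff 4 + 11 + 17 = 32.
Best is A, L, and X with total payoff 32.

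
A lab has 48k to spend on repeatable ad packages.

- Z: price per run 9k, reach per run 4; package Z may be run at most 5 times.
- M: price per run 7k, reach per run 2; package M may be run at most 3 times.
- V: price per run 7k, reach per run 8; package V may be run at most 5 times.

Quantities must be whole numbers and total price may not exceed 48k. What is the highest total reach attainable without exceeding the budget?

1×M and 5×V: price 42 ≤ 48, reach 1·2 + 5·8 = 42.
1×Z and 5×V: price 44 ≤ 48, reach 1·4 + 5·8 = 44.
Best is 44.

44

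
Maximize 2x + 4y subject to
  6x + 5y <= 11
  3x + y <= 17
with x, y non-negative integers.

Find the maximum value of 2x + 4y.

Relaxing integrality, the LP optimum is 8.80 at (x,y) = (0, 2.2), which is not an integer point.
(x,y)=(0,2): 6·0+5·2=10≤11, 3·0+1·2=2≤17, objective 8.
(x,y)=(1,1): 6·1+5·1=11≤11, 3·1+1·1=4≤17, objective 6.
(x,y)=(0,1): 6·0+5·1=5≤11, 3·0+1·1=1≤17, objective 4.
No feasible integer point exceeds 8.

8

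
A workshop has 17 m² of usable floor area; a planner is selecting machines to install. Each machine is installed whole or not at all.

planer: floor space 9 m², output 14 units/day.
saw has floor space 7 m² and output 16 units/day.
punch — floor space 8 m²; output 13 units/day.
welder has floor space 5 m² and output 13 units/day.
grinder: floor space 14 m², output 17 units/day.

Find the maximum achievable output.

30

Allowing fractional choices, the relaxed optimum would be about 37.1, but machines are indivisible.
planer + saw: floor space 9 + 7 = 16 ≤ 17, output 14 + 16 = 30.
saw + welder: floor space 7 + 5 = 12 ≤ 17, output 16 + 13 = 29.
saw + punch: floor space 7 + 8 = 15 ≤ 17, output 16 + 13 = 29.
Best is planer and saw with total output 30.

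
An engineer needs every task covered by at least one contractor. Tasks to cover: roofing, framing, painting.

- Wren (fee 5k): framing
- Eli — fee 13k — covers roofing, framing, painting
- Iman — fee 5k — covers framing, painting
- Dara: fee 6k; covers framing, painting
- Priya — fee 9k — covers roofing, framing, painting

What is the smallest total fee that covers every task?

The greedy cost-per-new-task heuristic would pick Iman and Priya for 14, but a cheaper cover exists.
Priya alone covers roofing, framing, painting — every task.
Total fee: 9.
No cover costs less than 9.

9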